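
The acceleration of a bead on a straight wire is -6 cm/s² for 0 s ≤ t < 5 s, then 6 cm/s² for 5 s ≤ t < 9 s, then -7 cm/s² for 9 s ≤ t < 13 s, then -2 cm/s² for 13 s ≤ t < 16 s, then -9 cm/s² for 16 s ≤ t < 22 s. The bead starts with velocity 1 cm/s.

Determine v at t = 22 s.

Δv equals the area under the a-t graph; then v = v₀ + Δv.
0–5 s: -6 × 5 = -30 cm/s
5–9 s: 6 × 4 = 24 cm/s
9–13 s: -7 × 4 = -28 cm/s
13–16 s: -2 × 3 = -6 cm/s
16–22 s: -9 × 6 = -54 cm/s
Δv = -94 cm/s, so v(22) = 1 + (-94) = -93 cm/s.

-93 cm/s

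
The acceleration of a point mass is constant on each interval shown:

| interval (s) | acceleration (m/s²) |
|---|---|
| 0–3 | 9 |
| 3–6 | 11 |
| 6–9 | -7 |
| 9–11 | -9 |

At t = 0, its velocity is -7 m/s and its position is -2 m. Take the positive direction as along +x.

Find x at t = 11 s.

300.5 m

On each constant-a segment, Δv = aΔt and Δx = v₀Δt + ½aΔt²; chain segment to segment.
0–3 s: v starts -7 m/s; Δx = -7·3 + ½·9·3² = 19.5 m; v ends 20 m/s.
3–6 s: v starts 20 m/s; Δx = 20·3 + ½·11·3² = 109.5 m; v ends 53 m/s.
6–9 s: v starts 53 m/s; Δx = 53·3 + ½·-7·3² = 127.5 m; v ends 32 m/s.
9–11 s: v starts 32 m/s; Δx = 32·2 + ½·-9·2² = 46 m; v ends 14 m/s.
x(11) = -2 + Σ Δx = 300.5 m.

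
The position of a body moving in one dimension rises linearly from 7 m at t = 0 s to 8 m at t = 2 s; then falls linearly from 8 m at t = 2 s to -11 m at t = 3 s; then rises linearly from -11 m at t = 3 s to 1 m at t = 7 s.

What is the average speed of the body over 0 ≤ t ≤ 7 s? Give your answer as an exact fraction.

Average speed = (total path length)/(elapsed time); on a piecewise-linear x-t graph the path length is Σ|Δx|.
0–2 s: |Δx| = |8 − 7| = 1 m
2–3 s: |Δx| = |-11 − 8| = 19 m
3–7 s: |Δx| = |1 − -11| = 12 m
Total path = 32 m; average speed = 32/7 = 32/7 m/s.

32/7 m/s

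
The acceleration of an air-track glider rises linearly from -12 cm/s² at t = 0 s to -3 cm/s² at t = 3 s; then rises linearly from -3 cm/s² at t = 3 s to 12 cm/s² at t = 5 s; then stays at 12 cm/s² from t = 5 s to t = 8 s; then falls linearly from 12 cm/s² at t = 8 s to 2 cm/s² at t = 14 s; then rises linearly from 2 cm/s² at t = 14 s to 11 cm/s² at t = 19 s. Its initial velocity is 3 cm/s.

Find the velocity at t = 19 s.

100 cm/s

Δv equals the area under the a-t graph; then v = v₀ + Δv.
0–3 s: ½(-12 + -3)(3) = -22.5 cm/s
3–5 s: ½(-3 + 12)(2) = 9 cm/s
5–8 s: 12 × 3 = 36 cm/s
8–14 s: ½(12 + 2)(6) = 42 cm/s
14–19 s: ½(2 + 11)(5) = 32.5 cm/s
Δv = 97 cm/s, so v(19) = 3 + (97) = 100 cm/s.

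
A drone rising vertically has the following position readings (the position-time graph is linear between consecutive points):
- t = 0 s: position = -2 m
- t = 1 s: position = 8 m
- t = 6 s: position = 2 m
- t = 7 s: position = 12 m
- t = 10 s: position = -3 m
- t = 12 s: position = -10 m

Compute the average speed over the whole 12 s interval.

Average speed = (total path length)/(elapsed time); on a piecewise-linear x-t graph the path length is Σ|Δx|.
0–1 s: |Δx| = |8 − -2| = 10 m
1–6 s: |Δx| = |2 − 8| = 6 m
6–7 s: |Δx| = |12 − 2| = 10 m
7–10 s: |Δx| = |-3 − 12| = 15 m
10–12 s: |Δx| = |-10 − -3| = 7 m
Total path = 48 m; average speed = 48/12 = 4 m/s.

4 m/s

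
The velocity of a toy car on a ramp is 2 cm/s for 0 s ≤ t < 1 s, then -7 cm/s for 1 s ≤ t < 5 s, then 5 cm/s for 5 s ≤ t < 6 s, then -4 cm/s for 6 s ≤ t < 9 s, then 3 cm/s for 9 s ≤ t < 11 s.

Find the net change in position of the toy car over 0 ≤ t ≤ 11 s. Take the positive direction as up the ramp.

Net displacement equals the area under the velocity-time graph (areas below the axis count negative).
0–1 s: 2 × 1 = 2 cm
1–5 s: -7 × 4 = -28 cm
5–6 s: 5 × 1 = 5 cm
6–9 s: -4 × 3 = -12 cm
9–11 s: 3 × 2 = 6 cm
Net displacement = -27 cm

-27 cm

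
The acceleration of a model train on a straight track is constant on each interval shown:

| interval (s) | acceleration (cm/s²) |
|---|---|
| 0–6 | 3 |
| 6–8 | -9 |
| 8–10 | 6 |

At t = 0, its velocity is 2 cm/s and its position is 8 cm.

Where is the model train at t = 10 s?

On each constant-a segment, Δv = aΔt and Δx = v₀Δt + ½aΔt²; chain segment to segment.
0–6 s: v starts 2 cm/s; Δx = 2·6 + ½·3·6² = 66 cm; v ends 20 cm/s.
6–8 s: v starts 20 cm/s; Δx = 20·2 + ½·-9·2² = 22 cm; v ends 2 cm/s.
8–10 s: v starts 2 cm/s; Δx = 2·2 + ½·6·2² = 16 cm; v ends 14 cm/s.
x(10) = 8 + Σ Δx = 112 cm.

112 cm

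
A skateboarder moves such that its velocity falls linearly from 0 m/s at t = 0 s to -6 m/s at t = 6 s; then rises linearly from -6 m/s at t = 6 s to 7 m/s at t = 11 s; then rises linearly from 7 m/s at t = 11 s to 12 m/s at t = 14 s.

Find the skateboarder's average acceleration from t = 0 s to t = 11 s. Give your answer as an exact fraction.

Average acceleration = Δv/Δt = (7 − 0)/(11 − 0) = 7/11 m/s².

7/11 m/s²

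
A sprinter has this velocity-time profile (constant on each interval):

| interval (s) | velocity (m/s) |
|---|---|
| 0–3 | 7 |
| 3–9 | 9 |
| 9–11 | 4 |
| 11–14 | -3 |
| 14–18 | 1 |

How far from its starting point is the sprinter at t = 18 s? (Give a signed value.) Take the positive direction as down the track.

Displacement is the signed area under the v-t curve.
0–3 s: 7 × 3 = 21 m
3–9 s: 9 × 6 = 54 m
9–11 s: 4 × 2 = 8 m
11–14 s: -3 × 3 = -9 m
14–18 s: 1 × 4 = 4 m
Net displacement = 78 m

78 m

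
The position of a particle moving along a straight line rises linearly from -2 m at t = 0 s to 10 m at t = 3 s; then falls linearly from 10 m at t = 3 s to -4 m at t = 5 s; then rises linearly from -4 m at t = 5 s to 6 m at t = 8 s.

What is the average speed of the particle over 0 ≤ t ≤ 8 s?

4.5 m/s

Average speed = (total path length)/(elapsed time); on a piecewise-linear x-t graph the path length is Σ|Δx|.
0–3 s: |Δx| = |10 − -2| = 12 m
3–5 s: |Δx| = |-4 − 10| = 14 m
5–8 s: |Δx| = |6 − -4| = 10 m
Total path = 36 m; average speed = 36/8 = 4.5 m/s.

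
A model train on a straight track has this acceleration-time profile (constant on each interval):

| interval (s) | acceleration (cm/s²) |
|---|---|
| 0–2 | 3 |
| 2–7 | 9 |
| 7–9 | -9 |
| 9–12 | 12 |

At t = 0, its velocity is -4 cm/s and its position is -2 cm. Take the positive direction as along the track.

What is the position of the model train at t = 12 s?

335.5 cm

On each constant-a segment, Δv = aΔt and Δx = v₀Δt + ½aΔt²; chain segment to segment.
0–2 s: v starts -4 cm/s; Δx = -4·2 + ½·3·2² = -2 cm; v ends 2 cm/s.
2–7 s: v starts 2 cm/s; Δx = 2·5 + ½·9·5² = 122.5 cm; v ends 47 cm/s.
7–9 s: v starts 47 cm/s; Δx = 47·2 + ½·-9·2² = 76 cm; v ends 29 cm/s.
9–12 s: v starts 29 cm/s; Δx = 29·3 + ½·12·3² = 141 cm; v ends 65 cm/s.
x(12) = -2 + Σ Δx = 335.5 cm.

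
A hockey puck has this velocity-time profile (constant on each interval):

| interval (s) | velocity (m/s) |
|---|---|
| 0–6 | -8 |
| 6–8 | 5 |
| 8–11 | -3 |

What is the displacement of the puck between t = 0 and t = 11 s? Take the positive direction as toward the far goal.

-47 m

Displacement is the signed area under the v-t curve.
0–6 s: -8 × 6 = -48 m
6–8 s: 5 × 2 = 10 m
8–11 s: -3 × 3 = -9 m
Net displacement = -47 m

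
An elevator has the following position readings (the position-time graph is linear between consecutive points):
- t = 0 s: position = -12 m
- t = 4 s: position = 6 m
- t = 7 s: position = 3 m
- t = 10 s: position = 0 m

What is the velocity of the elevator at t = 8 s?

-1 m/s

Velocity is the slope of the x-t graph on 7–10 s: (0 − 3)/(10 − 7) = -1 m/s.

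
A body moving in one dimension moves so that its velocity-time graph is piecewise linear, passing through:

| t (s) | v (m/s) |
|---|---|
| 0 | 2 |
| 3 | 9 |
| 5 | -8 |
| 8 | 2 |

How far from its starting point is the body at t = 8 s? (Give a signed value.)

8.5 m

Net displacement equals the area under the velocity-time graph (areas below the axis count negative).
0–3 s: ½(2 + 9)(3) = 16.5 m
3–5 s: ½(9 + -8)(2) = 1 m
5–8 s: ½(-8 + 2)(3) = -9 m
Net displacement = 8.5 m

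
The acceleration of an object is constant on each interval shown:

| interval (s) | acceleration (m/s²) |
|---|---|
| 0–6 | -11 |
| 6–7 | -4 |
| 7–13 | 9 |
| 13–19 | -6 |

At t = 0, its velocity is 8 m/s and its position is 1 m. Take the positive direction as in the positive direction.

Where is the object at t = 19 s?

On each constant-a segment, Δv = aΔt and Δx = v₀Δt + ½aΔt²; chain segment to segment.
0–6 s: v starts 8 m/s; Δx = 8·6 + ½·-11·6² = -150 m; v ends -58 m/s.
6–7 s: v starts -58 m/s; Δx = -58·1 + ½·-4·1² = -60 m; v ends -62 m/s.
7–13 s: v starts -62 m/s; Δx = -62·6 + ½·9·6² = -210 m; v ends -8 m/s.
13–19 s: v starts -8 m/s; Δx = -8·6 + ½·-6·6² = -156 m; v ends -44 m/s.
x(19) = 1 + Σ Δx = -575 m.

-575 m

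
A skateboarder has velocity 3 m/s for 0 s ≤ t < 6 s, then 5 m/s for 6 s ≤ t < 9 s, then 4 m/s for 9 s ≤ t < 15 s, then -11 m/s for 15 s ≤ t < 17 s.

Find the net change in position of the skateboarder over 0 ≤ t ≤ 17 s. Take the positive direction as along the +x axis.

Net displacement equals the area under the velocity-time graph (areas below the axis count negative).
0–6 s: 3 × 6 = 18 m
6–9 s: 5 × 3 = 15 m
9–15 s: 4 × 6 = 24 m
15–17 s: -11 × 2 = -22 m
Net displacement = 35 m

35 m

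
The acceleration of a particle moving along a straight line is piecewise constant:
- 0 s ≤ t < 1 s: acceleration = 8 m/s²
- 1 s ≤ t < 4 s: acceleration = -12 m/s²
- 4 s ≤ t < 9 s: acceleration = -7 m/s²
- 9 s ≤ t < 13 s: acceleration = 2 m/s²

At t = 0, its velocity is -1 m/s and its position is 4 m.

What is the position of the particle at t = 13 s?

-498.5 m

On each constant-a segment, Δv = aΔt and Δx = v₀Δt + ½aΔt²; chain segment to segment.
0–1 s: v starts -1 m/s; Δx = -1·1 + ½·8·1² = 3 m; v ends 7 m/s.
1–4 s: v starts 7 m/s; Δx = 7·3 + ½·-12·3² = -33 m; v ends -29 m/s.
4–9 s: v starts -29 m/s; Δx = -29·5 + ½·-7·5² = -232.5 m; v ends -64 m/s.
9–13 s: v starts -64 m/s; Δx = -64·4 + ½·2·4² = -240 m; v ends -56 m/s.
x(13) = 4 + Σ Δx = -498.5 m.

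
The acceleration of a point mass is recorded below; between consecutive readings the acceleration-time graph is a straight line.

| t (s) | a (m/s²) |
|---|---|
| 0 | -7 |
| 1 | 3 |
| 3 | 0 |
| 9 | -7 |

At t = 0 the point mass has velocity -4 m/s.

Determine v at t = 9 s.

-24 m/s

Δv equals the area under the a-t graph; then v = v₀ + Δv.
0–1 s: ½(-7 + 3)(1) = -2 m/s
1–3 s: ½(3 + 0)(2) = 3 m/s
3–9 s: ½(0 + -7)(6) = -21 m/s
Δv = -20 m/s, so v(9) = -4 + (-20) = -24 m/s.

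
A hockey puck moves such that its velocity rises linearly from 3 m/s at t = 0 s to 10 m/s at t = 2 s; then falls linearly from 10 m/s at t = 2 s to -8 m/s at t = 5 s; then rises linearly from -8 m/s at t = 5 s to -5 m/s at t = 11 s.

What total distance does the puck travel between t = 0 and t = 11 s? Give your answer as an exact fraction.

Distance (not displacement) is the total path length: add the absolute areas under v-t.
0–2 s: |½(3 + 10)(2)| = 13 m
2–5 s: v = 0 at t = 11/3 s; triangle areas 25/3 + 16/3 = 41/3 m
5–11 s: |½(-8 + -5)(6)| = 39 m
Total distance = 197/3 m

197/3 m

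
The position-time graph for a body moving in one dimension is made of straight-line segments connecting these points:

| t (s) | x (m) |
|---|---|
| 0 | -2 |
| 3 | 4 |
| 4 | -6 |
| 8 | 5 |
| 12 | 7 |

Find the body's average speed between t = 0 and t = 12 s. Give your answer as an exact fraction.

Average speed = (total path length)/(elapsed time); on a piecewise-linear x-t graph the path length is Σ|Δx|.
0–3 s: |Δx| = |4 − -2| = 6 m
3–4 s: |Δx| = |-6 − 4| = 10 m
4–8 s: |Δx| = |5 − -6| = 11 m
8–12 s: |Δx| = |7 − 5| = 2 m
Total path = 29 m; average speed = 29/12 = 29/12 m/s.

29/12 m/s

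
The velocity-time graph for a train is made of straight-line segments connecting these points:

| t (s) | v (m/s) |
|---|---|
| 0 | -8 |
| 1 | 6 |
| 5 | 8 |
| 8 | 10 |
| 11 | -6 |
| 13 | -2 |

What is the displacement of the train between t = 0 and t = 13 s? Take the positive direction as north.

52 m

Net displacement equals the area under the velocity-time graph (areas below the axis count negative).
0–1 s: ½(-8 + 6)(1) = -1 m
1–5 s: ½(6 + 8)(4) = 28 m
5–8 s: ½(8 + 10)(3) = 27 m
8–11 s: ½(10 + -6)(3) = 6 m
11–13 s: ½(-6 + -2)(2) = -8 m
Net displacement = 52 m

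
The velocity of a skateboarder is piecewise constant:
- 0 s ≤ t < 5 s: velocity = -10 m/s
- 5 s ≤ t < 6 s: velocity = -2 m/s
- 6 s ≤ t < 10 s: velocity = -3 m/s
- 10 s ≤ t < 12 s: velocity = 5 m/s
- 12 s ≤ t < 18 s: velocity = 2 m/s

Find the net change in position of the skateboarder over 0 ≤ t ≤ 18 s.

Net displacement equals the area under the velocity-time graph (areas below the axis count negative).
0–5 s: -10 × 5 = -50 m
5–6 s: -2 × 1 = -2 m
6–10 s: -3 × 4 = -12 m
10–12 s: 5 × 2 = 10 m
12–18 s: 2 × 6 = 12 m
Net displacement = -42 m

-42 m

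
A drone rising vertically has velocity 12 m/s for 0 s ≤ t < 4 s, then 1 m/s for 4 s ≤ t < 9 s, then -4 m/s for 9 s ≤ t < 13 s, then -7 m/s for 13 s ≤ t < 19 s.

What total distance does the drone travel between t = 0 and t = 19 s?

Distance (not displacement) is the total path length: add the absolute areas under v-t.
0–4 s: |12| × 4 = 48 m
4–9 s: |1| × 5 = 5 m
9–13 s: |-4| × 4 = 16 m
13–19 s: |-7| × 6 = 42 m
Total distance = 111 m

111 m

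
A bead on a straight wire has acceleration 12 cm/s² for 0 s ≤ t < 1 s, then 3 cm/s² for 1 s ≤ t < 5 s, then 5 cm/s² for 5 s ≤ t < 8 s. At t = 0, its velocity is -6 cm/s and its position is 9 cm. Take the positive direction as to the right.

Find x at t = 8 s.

133.5 cm

On each constant-a segment, Δv = aΔt and Δx = v₀Δt + ½aΔt²; chain segment to segment.
0–1 s: v starts -6 cm/s; Δx = -6·1 + ½·12·1² = 0 cm; v ends 6 cm/s.
1–5 s: v starts 6 cm/s; Δx = 6·4 + ½·3·4² = 48 cm; v ends 18 cm/s.
5–8 s: v starts 18 cm/s; Δx = 18·3 + ½·5·3² = 76.5 cm; v ends 33 cm/s.
x(8) = 9 + Σ Δx = 133.5 cm.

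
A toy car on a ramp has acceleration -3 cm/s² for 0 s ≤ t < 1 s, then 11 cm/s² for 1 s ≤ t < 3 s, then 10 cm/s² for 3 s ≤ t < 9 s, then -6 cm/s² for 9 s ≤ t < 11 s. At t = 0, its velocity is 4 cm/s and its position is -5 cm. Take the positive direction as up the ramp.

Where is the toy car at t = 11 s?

493.5 cm

On each constant-a segment, Δv = aΔt and Δx = v₀Δt + ½aΔt²; chain segment to segment.
0–1 s: v starts 4 cm/s; Δx = 4·1 + ½·-3·1² = 2.5 cm; v ends 1 cm/s.
1–3 s: v starts 1 cm/s; Δx = 1·2 + ½·11·2² = 24 cm; v ends 23 cm/s.
3–9 s: v starts 23 cm/s; Δx = 23·6 + ½·10·6² = 318 cm; v ends 83 cm/s.
9–11 s: v starts 83 cm/s; Δx = 83·2 + ½·-6·2² = 154 cm; v ends 71 cm/s.
x(11) = -5 + Σ Δx = 493.5 cm.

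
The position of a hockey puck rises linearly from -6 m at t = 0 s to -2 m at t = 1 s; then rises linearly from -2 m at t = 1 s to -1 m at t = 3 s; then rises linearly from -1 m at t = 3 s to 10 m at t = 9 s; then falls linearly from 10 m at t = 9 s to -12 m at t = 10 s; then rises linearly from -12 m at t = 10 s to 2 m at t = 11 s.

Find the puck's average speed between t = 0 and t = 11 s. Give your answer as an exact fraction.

52/11 m/s

Average speed = (total path length)/(elapsed time); on a piecewise-linear x-t graph the path length is Σ|Δx|.
0–1 s: |Δx| = |-2 − -6| = 4 m
1–3 s: |Δx| = |-1 − -2| = 1 m
3–9 s: |Δx| = |10 − -1| = 11 m
9–10 s: |Δx| = |-12 − 10| = 22 m
10–11 s: |Δx| = |2 − -12| = 14 m
Total path = 52 m; average speed = 52/11 = 52/11 m/s.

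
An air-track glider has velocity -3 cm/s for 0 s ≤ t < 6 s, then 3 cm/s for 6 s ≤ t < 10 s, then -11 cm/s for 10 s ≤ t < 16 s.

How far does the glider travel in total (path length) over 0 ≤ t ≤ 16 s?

96 cm

Total distance travelled is ∫|v| dt — sum the magnitudes of each area piece.
0–6 s: |-3| × 6 = 18 cm
6–10 s: |3| × 4 = 12 cm
10–16 s: |-11| × 6 = 66 cm
Total distance = 96 cm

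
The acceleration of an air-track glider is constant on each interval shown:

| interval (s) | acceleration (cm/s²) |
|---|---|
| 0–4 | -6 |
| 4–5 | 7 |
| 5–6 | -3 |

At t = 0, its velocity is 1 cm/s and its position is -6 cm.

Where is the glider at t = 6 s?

-87 cm

On each constant-a segment, Δv = aΔt and Δx = v₀Δt + ½aΔt²; chain segment to segment.
0–4 s: v starts 1 cm/s; Δx = 1·4 + ½·-6·4² = -44 cm; v ends -23 cm/s.
4–5 s: v starts -23 cm/s; Δx = -23·1 + ½·7·1² = -19.5 cm; v ends -16 cm/s.
5–6 s: v starts -16 cm/s; Δx = -16·1 + ½·-3·1² = -17.5 cm; v ends -19 cm/s.
x(6) = -6 + Σ Δx = -87 cm.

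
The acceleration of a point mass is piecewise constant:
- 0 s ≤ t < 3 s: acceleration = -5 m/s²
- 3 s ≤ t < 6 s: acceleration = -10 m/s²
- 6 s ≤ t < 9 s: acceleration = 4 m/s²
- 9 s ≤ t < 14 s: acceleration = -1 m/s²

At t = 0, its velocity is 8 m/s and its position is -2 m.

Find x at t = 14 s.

On each constant-a segment, Δv = aΔt and Δx = v₀Δt + ½aΔt²; chain segment to segment.
0–3 s: v starts 8 m/s; Δx = 8·3 + ½·-5·3² = 1.5 m; v ends -7 m/s.
3–6 s: v starts -7 m/s; Δx = -7·3 + ½·-10·3² = -66 m; v ends -37 m/s.
6–9 s: v starts -37 m/s; Δx = -37·3 + ½·4·3² = -93 m; v ends -25 m/s.
9–14 s: v starts -25 m/s; Δx = -25·5 + ½·-1·5² = -137.5 m; v ends -30 m/s.
x(14) = -2 + Σ Δx = -297 m.

-297 m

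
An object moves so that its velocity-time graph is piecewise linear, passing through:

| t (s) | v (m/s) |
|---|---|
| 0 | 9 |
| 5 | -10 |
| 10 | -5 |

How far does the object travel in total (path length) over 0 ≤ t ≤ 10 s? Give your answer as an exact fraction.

1165/19 m

Distance (not displacement) is the total path length: add the absolute areas under v-t.
0–5 s: v = 0 at t = 45/19 s; triangle areas 405/38 + 250/19 = 905/38 m
5–10 s: |½(-10 + -5)(5)| = 37.5 m
Total distance = 1165/19 m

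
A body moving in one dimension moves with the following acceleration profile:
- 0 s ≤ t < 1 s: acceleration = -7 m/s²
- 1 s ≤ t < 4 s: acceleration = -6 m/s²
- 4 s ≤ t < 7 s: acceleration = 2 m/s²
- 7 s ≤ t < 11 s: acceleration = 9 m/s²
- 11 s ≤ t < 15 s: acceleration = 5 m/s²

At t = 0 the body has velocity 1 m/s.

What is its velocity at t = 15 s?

Δv equals the area under the a-t graph; then v = v₀ + Δv.
0–1 s: -7 × 1 = -7 m/s
1–4 s: -6 × 3 = -18 m/s
4–7 s: 2 × 3 = 6 m/s
7–11 s: 9 × 4 = 36 m/s
11–15 s: 5 × 4 = 20 m/s
Δv = 37 m/s, so v(15) = 1 + (37) = 38 m/s.

38 m/s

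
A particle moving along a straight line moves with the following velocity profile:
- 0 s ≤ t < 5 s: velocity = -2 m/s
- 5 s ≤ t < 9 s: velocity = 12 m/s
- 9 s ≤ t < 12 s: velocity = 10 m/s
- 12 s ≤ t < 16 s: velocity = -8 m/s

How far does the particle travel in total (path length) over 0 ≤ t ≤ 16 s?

Distance (not displacement) is the total path length: add the absolute areas under v-t.
0–5 s: |-2| × 5 = 10 m
5–9 s: |12| × 4 = 48 m
9–12 s: |10| × 3 = 30 m
12–16 s: |-8| × 4 = 32 m
Total distance = 120 m

120 m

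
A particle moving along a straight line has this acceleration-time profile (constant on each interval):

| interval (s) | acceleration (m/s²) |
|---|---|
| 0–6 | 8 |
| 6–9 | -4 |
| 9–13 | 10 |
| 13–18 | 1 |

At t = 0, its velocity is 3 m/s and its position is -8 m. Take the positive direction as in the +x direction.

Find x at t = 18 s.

932.5 m

On each constant-a segment, Δv = aΔt and Δx = v₀Δt + ½aΔt²; chain segment to segment.
0–6 s: v starts 3 m/s; Δx = 3·6 + ½·8·6² = 162 m; v ends 51 m/s.
6–9 s: v starts 51 m/s; Δx = 51·3 + ½·-4·3² = 135 m; v ends 39 m/s.
9–13 s: v starts 39 m/s; Δx = 39·4 + ½·10·4² = 236 m; v ends 79 m/s.
13–18 s: v starts 79 m/s; Δx = 79·5 + ½·1·5² = 407.5 m; v ends 84 m/s.
x(18) = -8 + Σ Δx = 932.5 m.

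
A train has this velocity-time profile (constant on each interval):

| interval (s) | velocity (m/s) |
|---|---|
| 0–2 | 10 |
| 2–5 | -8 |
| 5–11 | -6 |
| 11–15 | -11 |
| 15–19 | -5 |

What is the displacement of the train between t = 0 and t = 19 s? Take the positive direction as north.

Displacement is the signed area under the v-t curve.
0–2 s: 10 × 2 = 20 m
2–5 s: -8 × 3 = -24 m
5–11 s: -6 × 6 = -36 m
11–15 s: -11 × 4 = -44 m
15–19 s: -5 × 4 = -20 m
Net displacement = -104 m

-104 m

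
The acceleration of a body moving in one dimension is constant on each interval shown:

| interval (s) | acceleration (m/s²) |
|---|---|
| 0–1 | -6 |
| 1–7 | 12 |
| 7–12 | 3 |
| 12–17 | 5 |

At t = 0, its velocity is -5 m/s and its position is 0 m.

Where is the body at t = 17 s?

927 m

On each constant-a segment, Δv = aΔt and Δx = v₀Δt + ½aΔt²; chain segment to segment.
0–1 s: v starts -5 m/s; Δx = -5·1 + ½·-6·1² = -8 m; v ends -11 m/s.
1–7 s: v starts -11 m/s; Δx = -11·6 + ½·12·6² = 150 m; v ends 61 m/s.
7–12 s: v starts 61 m/s; Δx = 61·5 + ½·3·5² = 342.5 m; v ends 76 m/s.
12–17 s: v starts 76 m/s; Δx = 76·5 + ½·5·5² = 442.5 m; v ends 101 m/s.
x(17) = 0 + Σ Δx = 927 m.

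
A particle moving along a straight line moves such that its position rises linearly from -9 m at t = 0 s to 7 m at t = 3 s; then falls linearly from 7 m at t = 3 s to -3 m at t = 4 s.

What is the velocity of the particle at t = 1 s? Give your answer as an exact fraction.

Velocity is the slope of the x-t graph on 0–3 s: (7 − -9)/(3 − 0) = 16/3 m/s.

16/3 m/s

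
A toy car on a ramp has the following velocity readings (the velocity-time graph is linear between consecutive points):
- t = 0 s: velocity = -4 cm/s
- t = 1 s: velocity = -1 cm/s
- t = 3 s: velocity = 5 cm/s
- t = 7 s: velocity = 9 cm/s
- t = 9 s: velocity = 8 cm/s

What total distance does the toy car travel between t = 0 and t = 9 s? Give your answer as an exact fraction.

Distance (not displacement) is the total path length: add the absolute areas under v-t.
0–1 s: |½(-4 + -1)(1)| = 2.5 cm
1–3 s: v = 0 at t = 4/3 s; triangle areas 1/6 + 25/6 = 13/3 cm
3–7 s: |½(5 + 9)(4)| = 28 cm
7–9 s: |½(9 + 8)(2)| = 17 cm
Total distance = 311/6 cm

311/6 cm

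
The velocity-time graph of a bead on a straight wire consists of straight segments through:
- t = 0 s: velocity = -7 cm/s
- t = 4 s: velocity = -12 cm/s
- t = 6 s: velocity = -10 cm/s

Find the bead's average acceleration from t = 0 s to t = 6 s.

Average acceleration = Δv/Δt = (-10 − -7)/(6 − 0) = -0.5 cm/s².

-0.5 cm/s²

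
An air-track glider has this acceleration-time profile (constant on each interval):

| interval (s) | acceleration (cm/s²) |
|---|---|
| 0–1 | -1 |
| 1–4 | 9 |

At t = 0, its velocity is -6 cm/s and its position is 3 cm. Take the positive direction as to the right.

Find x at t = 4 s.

16 cm

On each constant-a segment, Δv = aΔt and Δx = v₀Δt + ½aΔt²; chain segment to segment.
0–1 s: v starts -6 cm/s; Δx = -6·1 + ½·-1·1² = -6.5 cm; v ends -7 cm/s.
1–4 s: v starts -7 cm/s; Δx = -7·3 + ½·9·3² = 19.5 cm; v ends 20 cm/s.
x(4) = 3 + Σ Δx = 16 cm.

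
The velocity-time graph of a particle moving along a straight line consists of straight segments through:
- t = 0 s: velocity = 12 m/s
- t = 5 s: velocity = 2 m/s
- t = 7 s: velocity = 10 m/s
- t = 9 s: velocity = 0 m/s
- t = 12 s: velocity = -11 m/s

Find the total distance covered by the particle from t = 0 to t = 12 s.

73.5 m

Distance (not displacement) is the total path length: add the absolute areas under v-t.
0–5 s: |½(12 + 2)(5)| = 35 m
5–7 s: |½(2 + 10)(2)| = 12 m
7–9 s: |½(10 + 0)(2)| = 10 m
9–12 s: |½(0 + -11)(3)| = 16.5 m
Total distance = 73.5 m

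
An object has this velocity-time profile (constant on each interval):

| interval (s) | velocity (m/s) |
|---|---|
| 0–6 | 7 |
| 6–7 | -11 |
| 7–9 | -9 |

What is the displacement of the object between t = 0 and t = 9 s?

13 m

Displacement is the signed area under the v-t curve.
0–6 s: 7 × 6 = 42 m
6–7 s: -11 × 1 = -11 m
7–9 s: -9 × 2 = -18 m
Net displacement = 13 m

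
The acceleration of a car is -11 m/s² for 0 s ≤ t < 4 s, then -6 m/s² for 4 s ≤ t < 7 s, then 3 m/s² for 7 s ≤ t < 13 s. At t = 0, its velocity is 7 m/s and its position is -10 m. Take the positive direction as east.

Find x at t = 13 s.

On each constant-a segment, Δv = aΔt and Δx = v₀Δt + ½aΔt²; chain segment to segment.
0–4 s: v starts 7 m/s; Δx = 7·4 + ½·-11·4² = -60 m; v ends -37 m/s.
4–7 s: v starts -37 m/s; Δx = -37·3 + ½·-6·3² = -138 m; v ends -55 m/s.
7–13 s: v starts -55 m/s; Δx = -55·6 + ½·3·6² = -276 m; v ends -37 m/s.
x(13) = -10 + Σ Δx = -484 m.

-484 m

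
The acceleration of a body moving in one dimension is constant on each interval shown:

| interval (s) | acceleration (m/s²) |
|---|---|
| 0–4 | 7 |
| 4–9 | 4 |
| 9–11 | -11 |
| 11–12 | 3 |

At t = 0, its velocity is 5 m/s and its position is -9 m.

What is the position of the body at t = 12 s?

On each constant-a segment, Δv = aΔt and Δx = v₀Δt + ½aΔt²; chain segment to segment.
0–4 s: v starts 5 m/s; Δx = 5·4 + ½·7·4² = 76 m; v ends 33 m/s.
4–9 s: v starts 33 m/s; Δx = 33·5 + ½·4·5² = 215 m; v ends 53 m/s.
9–11 s: v starts 53 m/s; Δx = 53·2 + ½·-11·2² = 84 m; v ends 31 m/s.
11–12 s: v starts 31 m/s; Δx = 31·1 + ½·3·1² = 32.5 m; v ends 34 m/s.
x(12) = -9 + Σ Δx = 398.5 m.

398.5 m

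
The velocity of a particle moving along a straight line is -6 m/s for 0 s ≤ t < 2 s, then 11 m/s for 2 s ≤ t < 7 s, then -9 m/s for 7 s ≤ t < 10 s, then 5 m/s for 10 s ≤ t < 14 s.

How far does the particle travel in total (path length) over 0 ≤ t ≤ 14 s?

Distance (not displacement) is the total path length: add the absolute areas under v-t.
0–2 s: |-6| × 2 = 12 m
2–7 s: |11| × 5 = 55 m
7–10 s: |-9| × 3 = 27 m
10–14 s: |5| × 4 = 20 m
Total distance = 114 m

114 m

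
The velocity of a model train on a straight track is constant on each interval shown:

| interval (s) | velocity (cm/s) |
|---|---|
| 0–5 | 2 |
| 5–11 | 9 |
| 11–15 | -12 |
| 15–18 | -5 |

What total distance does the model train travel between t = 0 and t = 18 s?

Total distance travelled is ∫|v| dt — sum the magnitudes of each area piece.
0–5 s: |2| × 5 = 10 cm
5–11 s: |9| × 6 = 54 cm
11–15 s: |-12| × 4 = 48 cm
15–18 s: |-5| × 3 = 15 cm
Total distance = 127 cm

127 cm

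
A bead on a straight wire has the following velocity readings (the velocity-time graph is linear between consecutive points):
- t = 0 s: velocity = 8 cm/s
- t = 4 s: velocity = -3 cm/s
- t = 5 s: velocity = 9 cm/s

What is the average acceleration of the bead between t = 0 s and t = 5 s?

0.2 cm/s²

Average acceleration = Δv/Δt = (9 − 8)/(5 − 0) = 0.2 cm/s².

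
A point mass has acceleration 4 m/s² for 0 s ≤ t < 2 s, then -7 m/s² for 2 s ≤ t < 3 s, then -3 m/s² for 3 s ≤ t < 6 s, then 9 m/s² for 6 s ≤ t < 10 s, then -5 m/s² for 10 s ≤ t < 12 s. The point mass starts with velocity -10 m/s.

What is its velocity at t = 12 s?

8 m/s

Δv equals the area under the a-t graph; then v = v₀ + Δv.
0–2 s: 4 × 2 = 8 m/s
2–3 s: -7 × 1 = -7 m/s
3–6 s: -3 × 3 = -9 m/s
6–10 s: 9 × 4 = 36 m/s
10–12 s: -5 × 2 = -10 m/s
Δv = 18 m/s, so v(12) = -10 + (18) = 8 m/s.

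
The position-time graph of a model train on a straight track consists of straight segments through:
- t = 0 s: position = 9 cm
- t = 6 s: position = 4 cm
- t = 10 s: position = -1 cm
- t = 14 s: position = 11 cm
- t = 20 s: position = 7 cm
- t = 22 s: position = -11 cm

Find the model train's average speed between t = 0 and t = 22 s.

2 cm/s

Average speed = (total path length)/(elapsed time); on a piecewise-linear x-t graph the path length is Σ|Δx|.
0–6 s: |Δx| = |4 − 9| = 5 cm
6–10 s: |Δx| = |-1 − 4| = 5 cm
10–14 s: |Δx| = |11 − -1| = 12 cm
14–20 s: |Δx| = |7 − 11| = 4 cm
20–22 s: |Δx| = |-11 − 7| = 18 cm
Total path = 44 cm; average speed = 44/22 = 2 cm/s.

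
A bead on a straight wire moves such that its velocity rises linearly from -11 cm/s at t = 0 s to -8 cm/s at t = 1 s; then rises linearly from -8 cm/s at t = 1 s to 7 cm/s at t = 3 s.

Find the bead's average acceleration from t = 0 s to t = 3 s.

6 cm/s²

Average acceleration = Δv/Δt = (7 − -11)/(3 − 0) = 6 cm/s².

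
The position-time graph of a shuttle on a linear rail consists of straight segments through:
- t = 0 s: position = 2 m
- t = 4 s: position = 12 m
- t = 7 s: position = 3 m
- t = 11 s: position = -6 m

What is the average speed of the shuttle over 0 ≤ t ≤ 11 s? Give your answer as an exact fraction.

28/11 m/s

Average speed = (total path length)/(elapsed time); on a piecewise-linear x-t graph the path length is Σ|Δx|.
0–4 s: |Δx| = |12 − 2| = 10 m
4–7 s: |Δx| = |3 − 12| = 9 m
7–11 s: |Δx| = |-6 − 3| = 9 m
Total path = 28 m; average speed = 28/11 = 28/11 m/s.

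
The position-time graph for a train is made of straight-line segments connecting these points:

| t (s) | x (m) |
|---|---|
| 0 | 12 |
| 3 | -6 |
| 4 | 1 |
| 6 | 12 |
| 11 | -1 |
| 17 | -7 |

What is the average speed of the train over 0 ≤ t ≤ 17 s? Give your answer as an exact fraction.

55/17 m/s

Average speed = (total path length)/(elapsed time); on a piecewise-linear x-t graph the path length is Σ|Δx|.
0–3 s: |Δx| = |-6 − 12| = 18 m
3–4 s: |Δx| = |1 − -6| = 7 m
4–6 s: |Δx| = |12 − 1| = 11 m
6–11 s: |Δx| = |-1 − 12| = 13 m
11–17 s: |Δx| = |-7 − -1| = 6 m
Total path = 55 m; average speed = 55/17 = 55/17 m/s.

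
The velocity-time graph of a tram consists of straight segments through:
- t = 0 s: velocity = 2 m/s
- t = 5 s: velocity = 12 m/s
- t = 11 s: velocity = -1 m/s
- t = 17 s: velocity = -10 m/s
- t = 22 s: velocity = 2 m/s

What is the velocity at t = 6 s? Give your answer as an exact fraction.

59/6 m/s

On 5–11 s the graph is linear from 12 to -1 m/s: v(6) = 12 + (-1 − 12)·(6 − 5)/(11 − 5) = 59/6 m/s.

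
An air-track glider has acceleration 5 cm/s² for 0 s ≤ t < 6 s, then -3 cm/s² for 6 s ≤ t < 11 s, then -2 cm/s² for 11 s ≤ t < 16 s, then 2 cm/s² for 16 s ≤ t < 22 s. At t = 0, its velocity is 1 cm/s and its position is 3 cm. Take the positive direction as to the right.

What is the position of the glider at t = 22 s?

343.5 cm

On each constant-a segment, Δv = aΔt and Δx = v₀Δt + ½aΔt²; chain segment to segment.
0–6 s: v starts 1 cm/s; Δx = 1·6 + ½·5·6² = 96 cm; v ends 31 cm/s.
6–11 s: v starts 31 cm/s; Δx = 31·5 + ½·-3·5² = 117.5 cm; v ends 16 cm/s.
11–16 s: v starts 16 cm/s; Δx = 16·5 + ½·-2·5² = 55 cm; v ends 6 cm/s.
16–22 s: v starts 6 cm/s; Δx = 6·6 + ½·2·6² = 72 cm; v ends 18 cm/s.
x(22) = 3 + Σ Δx = 343.5 cm.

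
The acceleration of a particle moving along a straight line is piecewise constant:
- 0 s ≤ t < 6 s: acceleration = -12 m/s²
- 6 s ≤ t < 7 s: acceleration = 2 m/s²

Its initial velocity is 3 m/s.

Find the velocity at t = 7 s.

Δv equals the area under the a-t graph; then v = v₀ + Δv.
0–6 s: -12 × 6 = -72 m/s
6–7 s: 2 × 1 = 2 m/s
Δv = -70 m/s, so v(7) = 3 + (-70) = -67 m/s.

-67 m/s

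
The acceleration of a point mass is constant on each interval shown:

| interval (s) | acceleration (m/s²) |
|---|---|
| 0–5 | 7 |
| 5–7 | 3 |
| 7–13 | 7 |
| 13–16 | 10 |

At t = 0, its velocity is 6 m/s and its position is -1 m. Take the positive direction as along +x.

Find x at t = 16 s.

On each constant-a segment, Δv = aΔt and Δx = v₀Δt + ½aΔt²; chain segment to segment.
0–5 s: v starts 6 m/s; Δx = 6·5 + ½·7·5² = 117.5 m; v ends 41 m/s.
5–7 s: v starts 41 m/s; Δx = 41·2 + ½·3·2² = 88 m; v ends 47 m/s.
7–13 s: v starts 47 m/s; Δx = 47·6 + ½·7·6² = 408 m; v ends 89 m/s.
13–16 s: v starts 89 m/s; Δx = 89·3 + ½·10·3² = 312 m; v ends 119 m/s.
x(16) = -1 + Σ Δx = 924.5 m.

924.5 m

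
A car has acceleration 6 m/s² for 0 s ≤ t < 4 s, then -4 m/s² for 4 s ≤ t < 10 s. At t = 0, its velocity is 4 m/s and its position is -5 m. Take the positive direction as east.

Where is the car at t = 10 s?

155 m

On each constant-a segment, Δv = aΔt and Δx = v₀Δt + ½aΔt²; chain segment to segment.
0–4 s: v starts 4 m/s; Δx = 4·4 + ½·6·4² = 64 m; v ends 28 m/s.
4–10 s: v starts 28 m/s; Δx = 28·6 + ½·-4·6² = 96 m; v ends 4 m/s.
x(10) = -5 + Σ Δx = 155 m.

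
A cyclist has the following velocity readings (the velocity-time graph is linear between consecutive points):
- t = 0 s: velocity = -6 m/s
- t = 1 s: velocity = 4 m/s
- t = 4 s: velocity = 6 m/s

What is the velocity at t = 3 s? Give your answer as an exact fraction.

16/3 m/s

On 1–4 s the graph is linear from 4 to 6 m/s: v(3) = 4 + (6 − 4)·(3 − 1)/(4 − 1) = 16/3 m/s.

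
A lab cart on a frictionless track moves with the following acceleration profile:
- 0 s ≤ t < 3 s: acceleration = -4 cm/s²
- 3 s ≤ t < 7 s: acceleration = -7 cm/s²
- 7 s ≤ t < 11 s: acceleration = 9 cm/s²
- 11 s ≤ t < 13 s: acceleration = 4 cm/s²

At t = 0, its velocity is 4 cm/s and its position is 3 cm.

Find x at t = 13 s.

On each constant-a segment, Δv = aΔt and Δx = v₀Δt + ½aΔt²; chain segment to segment.
0–3 s: v starts 4 cm/s; Δx = 4·3 + ½·-4·3² = -6 cm; v ends -8 cm/s.
3–7 s: v starts -8 cm/s; Δx = -8·4 + ½·-7·4² = -88 cm; v ends -36 cm/s.
7–11 s: v starts -36 cm/s; Δx = -36·4 + ½·9·4² = -72 cm; v ends 0 cm/s.
11–13 s: v starts 0 cm/s; Δx = 0·2 + ½·4·2² = 8 cm; v ends 8 cm/s.
x(13) = 3 + Σ Δx = -155 cm.

-155 cm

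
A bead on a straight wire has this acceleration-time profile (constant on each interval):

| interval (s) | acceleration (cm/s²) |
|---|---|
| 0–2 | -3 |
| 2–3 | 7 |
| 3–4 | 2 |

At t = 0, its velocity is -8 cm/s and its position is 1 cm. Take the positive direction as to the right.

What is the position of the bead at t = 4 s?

On each constant-a segment, Δv = aΔt and Δx = v₀Δt + ½aΔt²; chain segment to segment.
0–2 s: v starts -8 cm/s; Δx = -8·2 + ½·-3·2² = -22 cm; v ends -14 cm/s.
2–3 s: v starts -14 cm/s; Δx = -14·1 + ½·7·1² = -10.5 cm; v ends -7 cm/s.
3–4 s: v starts -7 cm/s; Δx = -7·1 + ½·2·1² = -6 cm; v ends -5 cm/s.
x(4) = 1 + Σ Δx = -37.5 cm.

-37.5 cm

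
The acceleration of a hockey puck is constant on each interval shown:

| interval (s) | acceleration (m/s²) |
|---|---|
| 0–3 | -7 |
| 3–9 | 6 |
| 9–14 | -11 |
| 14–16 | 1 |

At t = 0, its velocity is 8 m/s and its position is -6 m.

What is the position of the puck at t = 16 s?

-68 m

On each constant-a segment, Δv = aΔt and Δx = v₀Δt + ½aΔt²; chain segment to segment.
0–3 s: v starts 8 m/s; Δx = 8·3 + ½·-7·3² = -7.5 m; v ends -13 m/s.
3–9 s: v starts -13 m/s; Δx = -13·6 + ½·6·6² = 30 m; v ends 23 m/s.
9–14 s: v starts 23 m/s; Δx = 23·5 + ½·-11·5² = -22.5 m; v ends -32 m/s.
14–16 s: v starts -32 m/s; Δx = -32·2 + ½·1·2² = -62 m; v ends -30 m/s.
x(16) = -6 + Σ Δx = -68 m.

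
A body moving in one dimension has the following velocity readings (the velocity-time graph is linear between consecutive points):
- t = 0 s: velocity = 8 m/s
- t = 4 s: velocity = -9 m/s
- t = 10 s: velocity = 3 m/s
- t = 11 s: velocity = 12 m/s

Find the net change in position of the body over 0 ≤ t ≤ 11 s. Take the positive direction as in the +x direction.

-12.5 m

Net displacement equals the area under the velocity-time graph (areas below the axis count negative).
0–4 s: ½(8 + -9)(4) = -2 m
4–10 s: ½(-9 + 3)(6) = -18 m
10–11 s: ½(3 + 12)(1) = 7.5 m
Net displacement = -12.5 m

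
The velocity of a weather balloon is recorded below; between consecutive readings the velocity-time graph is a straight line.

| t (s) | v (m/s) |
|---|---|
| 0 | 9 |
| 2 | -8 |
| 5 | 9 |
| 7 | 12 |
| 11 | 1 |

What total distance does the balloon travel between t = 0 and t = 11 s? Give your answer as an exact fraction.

Total distance travelled is ∫|v| dt — sum the magnitudes of each area piece.
0–2 s: v = 0 at t = 18/17 s; triangle areas 81/17 + 64/17 = 145/17 m
2–5 s: v = 0 at t = 58/17 s; triangle areas 96/17 + 243/34 = 435/34 m
5–7 s: |½(9 + 12)(2)| = 21 m
7–11 s: |½(12 + 1)(4)| = 26 m
Total distance = 2323/34 m

2323/34 m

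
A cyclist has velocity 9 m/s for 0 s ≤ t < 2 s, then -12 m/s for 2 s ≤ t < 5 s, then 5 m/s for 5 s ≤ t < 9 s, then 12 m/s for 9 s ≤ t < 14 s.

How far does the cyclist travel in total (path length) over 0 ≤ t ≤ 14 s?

Total distance travelled is ∫|v| dt — sum the magnitudes of each area piece.
0–2 s: |9| × 2 = 18 m
2–5 s: |-12| × 3 = 36 m
5–9 s: |5| × 4 = 20 m
9–14 s: |12| × 5 = 60 m
Total distance = 134 m

134 m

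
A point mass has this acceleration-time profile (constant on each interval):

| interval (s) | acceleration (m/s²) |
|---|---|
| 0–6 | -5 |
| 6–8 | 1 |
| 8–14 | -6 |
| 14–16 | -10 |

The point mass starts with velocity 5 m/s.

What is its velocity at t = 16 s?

-79 m/s

Δv equals the area under the a-t graph; then v = v₀ + Δv.
0–6 s: -5 × 6 = -30 m/s
6–8 s: 1 × 2 = 2 m/s
8–14 s: -6 × 6 = -36 m/s
14–16 s: -10 × 2 = -20 m/s
Δv = -84 m/s, so v(16) = 5 + (-84) = -79 m/s.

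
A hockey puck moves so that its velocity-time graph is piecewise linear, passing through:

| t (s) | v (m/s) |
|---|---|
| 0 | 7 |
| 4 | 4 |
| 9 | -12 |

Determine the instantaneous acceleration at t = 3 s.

Acceleration is the slope of the v-t graph on 0–4 s: (4 − 7)/(4 − 0) = -0.75 m/s².

-0.75 m/s²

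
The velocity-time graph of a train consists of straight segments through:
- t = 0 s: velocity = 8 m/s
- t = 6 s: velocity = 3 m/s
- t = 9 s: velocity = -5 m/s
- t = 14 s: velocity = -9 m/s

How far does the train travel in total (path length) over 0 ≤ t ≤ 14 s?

74.375 m

Total distance travelled is ∫|v| dt — sum the magnitudes of each area piece.
0–6 s: |½(8 + 3)(6)| = 33 m
6–9 s: v = 0 at t = 7.125 s; triangle areas 1.6875 + 4.6875 = 6.375 m
9–14 s: |½(-5 + -9)(5)| = 35 m
Total distance = 74.375 m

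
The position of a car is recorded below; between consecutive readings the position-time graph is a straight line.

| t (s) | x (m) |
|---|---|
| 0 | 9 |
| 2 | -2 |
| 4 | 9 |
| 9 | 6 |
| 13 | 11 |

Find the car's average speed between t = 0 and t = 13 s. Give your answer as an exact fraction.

Average speed = (total path length)/(elapsed time); on a piecewise-linear x-t graph the path length is Σ|Δx|.
0–2 s: |Δx| = |-2 − 9| = 11 m
2–4 s: |Δx| = |9 − -2| = 11 m
4–9 s: |Δx| = |6 − 9| = 3 m
9–13 s: |Δx| = |11 − 6| = 5 m
Total path = 30 m; average speed = 30/13 = 30/13 m/s.

30/13 m/s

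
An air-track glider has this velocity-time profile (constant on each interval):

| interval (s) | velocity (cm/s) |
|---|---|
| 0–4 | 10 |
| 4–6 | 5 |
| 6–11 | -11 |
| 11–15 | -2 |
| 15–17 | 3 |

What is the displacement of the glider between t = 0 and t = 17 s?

Displacement is the signed area under the v-t curve.
0–4 s: 10 × 4 = 40 cm
4–6 s: 5 × 2 = 10 cm
6–11 s: -11 × 5 = -55 cm
11–15 s: -2 × 4 = -8 cm
15–17 s: 3 × 2 = 6 cm
Net displacement = -7 cm

-7 cm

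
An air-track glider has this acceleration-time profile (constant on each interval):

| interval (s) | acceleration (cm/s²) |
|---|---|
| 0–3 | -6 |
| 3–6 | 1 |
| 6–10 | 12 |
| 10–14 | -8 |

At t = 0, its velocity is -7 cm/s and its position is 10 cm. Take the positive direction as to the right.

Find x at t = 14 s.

On each constant-a segment, Δv = aΔt and Δx = v₀Δt + ½aΔt²; chain segment to segment.
0–3 s: v starts -7 cm/s; Δx = -7·3 + ½·-6·3² = -48 cm; v ends -25 cm/s.
3–6 s: v starts -25 cm/s; Δx = -25·3 + ½·1·3² = -70.5 cm; v ends -22 cm/s.
6–10 s: v starts -22 cm/s; Δx = -22·4 + ½·12·4² = 8 cm; v ends 26 cm/s.
10–14 s: v starts 26 cm/s; Δx = 26·4 + ½·-8·4² = 40 cm; v ends -6 cm/s.
x(14) = 10 + Σ Δx = -60.5 cm.

-60.5 cm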